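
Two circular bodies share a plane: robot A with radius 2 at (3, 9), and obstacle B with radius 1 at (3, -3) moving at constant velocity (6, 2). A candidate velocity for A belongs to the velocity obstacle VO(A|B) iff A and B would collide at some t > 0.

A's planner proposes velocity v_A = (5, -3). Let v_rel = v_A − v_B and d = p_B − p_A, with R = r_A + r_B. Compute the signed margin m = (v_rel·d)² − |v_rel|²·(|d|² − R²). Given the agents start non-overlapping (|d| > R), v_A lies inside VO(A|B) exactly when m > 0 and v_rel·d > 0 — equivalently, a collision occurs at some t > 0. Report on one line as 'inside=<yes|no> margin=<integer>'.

d = (0, -12),  |d|² = 144;  R = 2+1 = 3,  c = 144−3² = 135
v_rel = (-1, -5),  |v_rel|² = 26;  v_rel·d = (-1)·(0) + (-5)·(-12) = 60
26·t² − 120·t + 135 = 0  ⇒  m = 60² − 26·135 = 90
m = 90 > 0,  v_rel·d = 60 > 0  ⇒  inside

inside=yes margin=90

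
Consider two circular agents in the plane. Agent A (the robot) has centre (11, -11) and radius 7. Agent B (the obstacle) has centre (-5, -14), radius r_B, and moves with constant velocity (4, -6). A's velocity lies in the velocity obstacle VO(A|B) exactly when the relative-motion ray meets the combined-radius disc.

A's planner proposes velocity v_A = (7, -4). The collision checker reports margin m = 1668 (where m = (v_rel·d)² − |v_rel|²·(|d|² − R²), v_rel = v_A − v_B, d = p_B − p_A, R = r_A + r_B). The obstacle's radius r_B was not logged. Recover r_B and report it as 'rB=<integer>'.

m = 1668
d = (-16, -3);  v_rel = (3, 2),  |v_rel|² = 13
v_rel×d = (3)·(-3) − (2)·(-16) = 23
since m = R²·13 − 23²:  R² = (529 + 1668) / 13 = 169
R = √169 = 13  ⇒  r_B = 13 − 7 = 6

rB=6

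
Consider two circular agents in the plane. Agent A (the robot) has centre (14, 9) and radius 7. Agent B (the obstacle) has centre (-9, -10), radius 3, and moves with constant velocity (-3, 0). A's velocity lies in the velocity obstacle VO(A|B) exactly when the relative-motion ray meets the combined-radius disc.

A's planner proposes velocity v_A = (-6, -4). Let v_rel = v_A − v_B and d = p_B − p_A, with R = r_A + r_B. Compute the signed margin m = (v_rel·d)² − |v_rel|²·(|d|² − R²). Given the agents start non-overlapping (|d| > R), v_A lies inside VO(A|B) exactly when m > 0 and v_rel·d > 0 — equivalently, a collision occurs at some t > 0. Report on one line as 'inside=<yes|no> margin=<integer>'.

d = (-23, -19),  |d|² = 890;  R = 7+3 = 10,  c = 890−10² = 790
v_rel = (-3, -4),  |v_rel|² = 25;  v_rel·d = (-3)·(-23) + (-4)·(-19) = 145
25·t² − 290·t + 790 = 0  ⇒  m = 145² − 25·790 = 1275
m = 1275 > 0,  v_rel·d = 145 > 0  ⇒  inside

inside=yes margin=1275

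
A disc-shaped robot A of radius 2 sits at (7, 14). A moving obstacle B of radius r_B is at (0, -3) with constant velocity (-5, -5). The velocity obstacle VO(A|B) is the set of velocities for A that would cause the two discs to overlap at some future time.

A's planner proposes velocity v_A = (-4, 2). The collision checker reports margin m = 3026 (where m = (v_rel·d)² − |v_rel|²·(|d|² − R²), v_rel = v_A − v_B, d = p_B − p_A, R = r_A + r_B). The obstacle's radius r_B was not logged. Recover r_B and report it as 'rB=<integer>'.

m = 3026
d = (-7, -17);  v_rel = (1, 7),  |v_rel|² = 50
v_rel×d = (1)·(-17) − (7)·(-7) = 32
since m = R²·50 − 32²:  R² = (1024 + 3026) / 50 = 81
R = √81 = 9  ⇒  r_B = 9 − 2 = 7

rB=7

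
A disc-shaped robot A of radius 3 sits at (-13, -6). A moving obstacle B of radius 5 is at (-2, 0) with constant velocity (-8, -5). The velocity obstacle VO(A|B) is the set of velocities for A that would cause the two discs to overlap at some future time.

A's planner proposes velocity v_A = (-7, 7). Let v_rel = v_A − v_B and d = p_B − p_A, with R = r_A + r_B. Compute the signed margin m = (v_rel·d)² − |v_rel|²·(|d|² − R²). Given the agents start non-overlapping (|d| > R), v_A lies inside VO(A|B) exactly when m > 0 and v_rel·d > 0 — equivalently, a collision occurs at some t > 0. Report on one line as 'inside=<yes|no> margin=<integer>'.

d = (11, 6),  |d|² = 157;  R = 3+5 = 8,  c = 157−8² = 93
v_rel = (1, 12),  |v_rel|² = 145;  v_rel·d = (1)·(11) + (12)·(6) = 83
145·t² − 166·t + 93 = 0  ⇒  m = 83² − 145·93 = -6596
m = -6596 < 0,  v_rel·d = 83 > 0  ⇒  outside

inside=no margin=-6596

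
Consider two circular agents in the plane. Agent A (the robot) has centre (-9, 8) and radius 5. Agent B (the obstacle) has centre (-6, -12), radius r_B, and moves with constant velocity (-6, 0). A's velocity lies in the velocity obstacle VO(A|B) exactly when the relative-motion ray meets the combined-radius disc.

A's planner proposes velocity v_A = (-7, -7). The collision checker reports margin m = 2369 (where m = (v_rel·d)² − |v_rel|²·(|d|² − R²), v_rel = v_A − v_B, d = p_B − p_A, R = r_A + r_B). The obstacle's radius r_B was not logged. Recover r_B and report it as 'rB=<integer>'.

m = 2369
d = (3, -20);  v_rel = (-1, -7),  |v_rel|² = 50
v_rel×d = (-1)·(-20) − (-7)·(3) = 41
since m = R²·50 − 41²:  R² = (1681 + 2369) / 50 = 81
R = √81 = 9  ⇒  r_B = 9 − 5 = 4

rB=4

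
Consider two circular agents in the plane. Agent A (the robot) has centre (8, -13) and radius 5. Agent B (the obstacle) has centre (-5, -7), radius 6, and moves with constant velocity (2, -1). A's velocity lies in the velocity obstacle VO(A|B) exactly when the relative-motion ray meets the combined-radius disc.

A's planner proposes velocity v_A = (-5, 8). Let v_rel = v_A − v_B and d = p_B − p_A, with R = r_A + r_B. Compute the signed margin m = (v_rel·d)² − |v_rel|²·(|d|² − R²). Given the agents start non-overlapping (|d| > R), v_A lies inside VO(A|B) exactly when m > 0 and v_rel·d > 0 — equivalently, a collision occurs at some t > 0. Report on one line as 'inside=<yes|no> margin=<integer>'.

d = (-13, 6),  |d|² = 205;  R = 5+6 = 11,  c = 205−11² = 84
v_rel = (-7, 9),  |v_rel|² = 130;  v_rel·d = (-7)·(-13) + (9)·(6) = 145
130·t² − 290·t + 84 = 0  ⇒  m = 145² − 130·84 = 10105
m = 10105 > 0,  v_rel·d = 145 > 0  ⇒  inside

inside=yes margin=10105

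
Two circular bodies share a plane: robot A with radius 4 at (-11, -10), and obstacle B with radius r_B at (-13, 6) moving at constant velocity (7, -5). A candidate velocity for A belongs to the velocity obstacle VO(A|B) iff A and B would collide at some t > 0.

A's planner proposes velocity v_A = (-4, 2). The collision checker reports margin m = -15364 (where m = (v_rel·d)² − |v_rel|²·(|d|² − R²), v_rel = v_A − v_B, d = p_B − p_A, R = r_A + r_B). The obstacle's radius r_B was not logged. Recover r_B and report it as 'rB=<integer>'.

m = -15364
d = (-2, 16);  v_rel = (-11, 7),  |v_rel|² = 170
v_rel×d = (-11)·(16) − (7)·(-2) = -162
since m = R²·170 − (-162)²:  R² = (26244 + -15364) / 170 = 64
R = √64 = 8  ⇒  r_B = 8 − 4 = 4

rB=4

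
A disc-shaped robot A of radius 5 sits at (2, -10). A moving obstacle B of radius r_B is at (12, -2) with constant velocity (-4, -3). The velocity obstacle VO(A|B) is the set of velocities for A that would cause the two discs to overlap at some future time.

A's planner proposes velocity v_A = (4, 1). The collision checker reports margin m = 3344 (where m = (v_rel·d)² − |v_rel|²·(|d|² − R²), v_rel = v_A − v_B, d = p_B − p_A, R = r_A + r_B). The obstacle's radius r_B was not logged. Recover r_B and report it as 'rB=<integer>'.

m = 3344
d = (10, 8);  v_rel = (8, 4),  |v_rel|² = 80
v_rel×d = (8)·(8) − (4)·(10) = 24
since m = R²·80 − 24²:  R² = (576 + 3344) / 80 = 49
R = √49 = 7  ⇒  r_B = 7 − 5 = 2

rB=2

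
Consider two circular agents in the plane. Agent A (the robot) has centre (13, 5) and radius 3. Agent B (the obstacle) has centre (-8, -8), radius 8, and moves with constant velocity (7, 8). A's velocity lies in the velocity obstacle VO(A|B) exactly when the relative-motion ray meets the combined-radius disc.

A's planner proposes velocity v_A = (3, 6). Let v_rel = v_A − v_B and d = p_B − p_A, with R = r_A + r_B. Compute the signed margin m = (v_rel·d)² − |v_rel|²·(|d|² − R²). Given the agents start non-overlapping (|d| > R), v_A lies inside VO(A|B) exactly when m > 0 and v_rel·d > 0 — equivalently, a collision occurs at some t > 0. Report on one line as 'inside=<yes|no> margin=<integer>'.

d = (-21, -13),  |d|² = 610;  R = 3+8 = 11,  c = 610−11² = 489
v_rel = (-4, -2),  |v_rel|² = 20;  v_rel·d = (-4)·(-21) + (-2)·(-13) = 110
20·t² − 220·t + 489 = 0  ⇒  m = 110² − 20·489 = 2320
m = 2320 > 0,  v_rel·d = 110 > 0  ⇒  inside

inside=yes margin=2320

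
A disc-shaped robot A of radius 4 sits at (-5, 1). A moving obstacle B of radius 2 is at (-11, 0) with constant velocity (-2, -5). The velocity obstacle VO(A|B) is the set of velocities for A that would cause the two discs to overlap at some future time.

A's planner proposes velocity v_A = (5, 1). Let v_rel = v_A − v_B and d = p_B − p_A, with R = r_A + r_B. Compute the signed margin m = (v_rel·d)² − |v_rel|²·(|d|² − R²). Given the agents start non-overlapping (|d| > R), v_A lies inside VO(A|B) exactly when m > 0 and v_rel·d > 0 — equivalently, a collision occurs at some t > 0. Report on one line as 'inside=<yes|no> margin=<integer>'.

d = (-6, -1),  |d|² = 37;  R = 4+2 = 6,  c = 37−6² = 1
v_rel = (7, 6),  |v_rel|² = 85;  v_rel·d = (7)·(-6) + (6)·(-1) = -48
85·t² + 96·t + 1 = 0  ⇒  m = (-48)² − 85·1 = 2219
m = 2219 > 0,  v_rel·d = -48 < 0  ⇒  outside

inside=no margin=2219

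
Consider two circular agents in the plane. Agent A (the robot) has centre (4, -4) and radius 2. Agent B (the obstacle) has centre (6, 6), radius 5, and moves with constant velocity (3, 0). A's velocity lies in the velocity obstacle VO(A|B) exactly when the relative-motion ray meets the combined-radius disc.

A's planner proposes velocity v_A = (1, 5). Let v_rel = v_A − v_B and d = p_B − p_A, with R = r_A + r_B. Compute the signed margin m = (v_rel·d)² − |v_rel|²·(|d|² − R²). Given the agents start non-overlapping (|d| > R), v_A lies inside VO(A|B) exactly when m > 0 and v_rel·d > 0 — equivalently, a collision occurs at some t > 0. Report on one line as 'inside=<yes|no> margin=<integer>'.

d = (2, 10),  |d|² = 104;  R = 2+5 = 7,  c = 104−7² = 55
v_rel = (-2, 5),  |v_rel|² = 29;  v_rel·d = (-2)·(2) + (5)·(10) = 46
29·t² − 92·t + 55 = 0  ⇒  m = 46² − 29·55 = 521
m = 521 > 0,  v_rel·d = 46 > 0  ⇒  inside

inside=yes margin=521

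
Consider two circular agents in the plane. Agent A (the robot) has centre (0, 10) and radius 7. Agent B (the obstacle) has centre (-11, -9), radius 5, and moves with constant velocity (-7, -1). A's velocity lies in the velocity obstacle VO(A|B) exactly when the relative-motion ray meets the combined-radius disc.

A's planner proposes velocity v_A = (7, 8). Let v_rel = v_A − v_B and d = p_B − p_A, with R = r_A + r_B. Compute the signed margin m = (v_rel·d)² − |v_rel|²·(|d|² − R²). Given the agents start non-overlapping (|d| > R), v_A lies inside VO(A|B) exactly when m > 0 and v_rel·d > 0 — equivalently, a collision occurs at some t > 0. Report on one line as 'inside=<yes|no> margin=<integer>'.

d = (-11, -19),  |d|² = 482;  R = 7+5 = 12,  c = 482−12² = 338
v_rel = (14, 9),  |v_rel|² = 277;  v_rel·d = (14)·(-11) + (9)·(-19) = -325
277·t² + 650·t + 338 = 0  ⇒  m = (-325)² − 277·338 = 11999
m = 11999 > 0,  v_rel·d = -325 < 0  ⇒  outside

inside=no margin=11999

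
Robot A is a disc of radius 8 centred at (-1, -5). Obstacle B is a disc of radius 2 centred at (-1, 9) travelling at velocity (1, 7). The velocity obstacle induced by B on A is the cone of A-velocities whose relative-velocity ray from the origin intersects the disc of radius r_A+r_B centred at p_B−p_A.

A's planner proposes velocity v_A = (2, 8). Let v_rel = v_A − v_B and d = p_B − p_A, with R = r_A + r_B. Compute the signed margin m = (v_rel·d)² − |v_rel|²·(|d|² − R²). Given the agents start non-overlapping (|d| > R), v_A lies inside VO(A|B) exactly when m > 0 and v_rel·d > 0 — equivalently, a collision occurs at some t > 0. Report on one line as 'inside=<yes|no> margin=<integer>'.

d = (0, 14),  |d|² = 196;  R = 8+2 = 10,  c = 196−10² = 96
v_rel = (1, 1),  |v_rel|² = 2;  v_rel·d = (1)·(0) + (1)·(14) = 14
2·t² − 28·t + 96 = 0  ⇒  m = 14² − 2·96 = 4
m = 4 > 0,  v_rel·d = 14 > 0  ⇒  inside

inside=yes margin=4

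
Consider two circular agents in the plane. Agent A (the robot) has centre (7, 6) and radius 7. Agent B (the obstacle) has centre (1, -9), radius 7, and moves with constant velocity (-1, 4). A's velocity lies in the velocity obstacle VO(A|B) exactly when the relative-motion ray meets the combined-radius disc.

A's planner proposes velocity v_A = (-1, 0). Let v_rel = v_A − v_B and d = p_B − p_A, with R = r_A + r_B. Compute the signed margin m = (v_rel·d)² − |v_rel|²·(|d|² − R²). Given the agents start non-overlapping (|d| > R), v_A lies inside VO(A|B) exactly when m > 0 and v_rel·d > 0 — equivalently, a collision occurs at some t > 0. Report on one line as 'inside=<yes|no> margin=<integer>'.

d = (-6, -15),  |d|² = 261;  R = 7+7 = 14,  c = 261−14² = 65
v_rel = (0, -4),  |v_rel|² = 16;  v_rel·d = (0)·(-6) + (-4)·(-15) = 60
16·t² − 120·t + 65 = 0  ⇒  m = 60² − 16·65 = 2560
m = 2560 > 0,  v_rel·d = 60 > 0  ⇒  inside

inside=yes margin=2560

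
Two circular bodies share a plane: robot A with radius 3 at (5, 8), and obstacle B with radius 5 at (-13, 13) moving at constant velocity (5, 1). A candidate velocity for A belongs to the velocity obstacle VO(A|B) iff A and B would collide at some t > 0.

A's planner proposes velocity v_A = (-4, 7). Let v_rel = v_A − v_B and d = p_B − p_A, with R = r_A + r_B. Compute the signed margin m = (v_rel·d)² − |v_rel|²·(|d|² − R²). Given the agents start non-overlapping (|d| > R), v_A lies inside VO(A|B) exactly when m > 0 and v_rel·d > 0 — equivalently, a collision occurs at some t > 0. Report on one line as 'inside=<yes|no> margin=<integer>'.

d = (-18, 5),  |d|² = 349;  R = 3+5 = 8,  c = 349−8² = 285
v_rel = (-9, 6),  |v_rel|² = 117;  v_rel·d = (-9)·(-18) + (6)·(5) = 192
117·t² − 384·t + 285 = 0  ⇒  m = 192² − 117·285 = 3519
m = 3519 > 0,  v_rel·d = 192 > 0  ⇒  inside

inside=yes margin=3519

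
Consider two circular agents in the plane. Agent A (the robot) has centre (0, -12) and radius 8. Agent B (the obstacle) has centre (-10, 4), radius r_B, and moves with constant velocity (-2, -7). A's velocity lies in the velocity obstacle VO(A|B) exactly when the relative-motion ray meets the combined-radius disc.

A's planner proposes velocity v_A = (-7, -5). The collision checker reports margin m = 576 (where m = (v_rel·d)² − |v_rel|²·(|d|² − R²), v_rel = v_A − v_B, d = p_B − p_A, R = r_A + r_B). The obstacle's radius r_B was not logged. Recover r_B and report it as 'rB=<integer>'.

m = 576
d = (-10, 16);  v_rel = (-5, 2),  |v_rel|² = 29
v_rel×d = (-5)·(16) − (2)·(-10) = -60
since m = R²·29 − (-60)²:  R² = (3600 + 576) / 29 = 144
R = √144 = 12  ⇒  r_B = 12 − 8 = 4

rB=4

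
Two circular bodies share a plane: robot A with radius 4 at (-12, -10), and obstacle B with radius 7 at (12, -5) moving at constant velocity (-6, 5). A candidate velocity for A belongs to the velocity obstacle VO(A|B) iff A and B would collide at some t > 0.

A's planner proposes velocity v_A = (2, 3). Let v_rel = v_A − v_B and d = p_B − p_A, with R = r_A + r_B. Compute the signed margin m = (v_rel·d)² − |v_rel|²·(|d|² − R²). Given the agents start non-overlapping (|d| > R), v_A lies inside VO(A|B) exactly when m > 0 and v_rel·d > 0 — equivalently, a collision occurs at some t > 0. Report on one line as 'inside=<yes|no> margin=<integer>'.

d = (24, 5),  |d|² = 601;  R = 4+7 = 11,  c = 601−11² = 480
v_rel = (8, -2),  |v_rel|² = 68;  v_rel·d = (8)·(24) + (-2)·(5) = 182
68·t² − 364·t + 480 = 0  ⇒  m = 182² − 68·480 = 484
m = 484 > 0,  v_rel·d = 182 > 0  ⇒  inside

inside=yes margin=484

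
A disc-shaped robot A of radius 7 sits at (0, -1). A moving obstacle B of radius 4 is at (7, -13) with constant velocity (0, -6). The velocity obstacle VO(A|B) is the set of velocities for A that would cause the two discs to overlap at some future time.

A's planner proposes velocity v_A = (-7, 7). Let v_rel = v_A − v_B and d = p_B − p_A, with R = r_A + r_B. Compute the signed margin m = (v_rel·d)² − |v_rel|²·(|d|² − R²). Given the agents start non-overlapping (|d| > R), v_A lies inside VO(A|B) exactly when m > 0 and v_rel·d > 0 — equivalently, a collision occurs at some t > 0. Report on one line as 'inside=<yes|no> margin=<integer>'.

d = (7, -12),  |d|² = 193;  R = 7+4 = 11,  c = 193−11² = 72
v_rel = (-7, 13),  |v_rel|² = 218;  v_rel·d = (-7)·(7) + (13)·(-12) = -205
218·t² + 410·t + 72 = 0  ⇒  m = (-205)² − 218·72 = 26329
m = 26329 > 0,  v_rel·d = -205 < 0  ⇒  outside

inside=no margin=26329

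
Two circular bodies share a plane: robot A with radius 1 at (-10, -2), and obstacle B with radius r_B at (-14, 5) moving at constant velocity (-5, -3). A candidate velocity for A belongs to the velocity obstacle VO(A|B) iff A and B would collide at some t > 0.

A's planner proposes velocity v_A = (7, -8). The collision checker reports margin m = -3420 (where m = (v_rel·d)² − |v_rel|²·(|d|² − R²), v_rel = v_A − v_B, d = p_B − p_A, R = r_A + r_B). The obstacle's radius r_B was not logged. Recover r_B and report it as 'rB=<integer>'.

m = -3420
d = (-4, 7);  v_rel = (12, -5),  |v_rel|² = 169
v_rel×d = (12)·(7) − (-5)·(-4) = 64
since m = R²·169 − 64²:  R² = (4096 + -3420) / 169 = 4
R = √4 = 2  ⇒  r_B = 2 − 1 = 1

rB=1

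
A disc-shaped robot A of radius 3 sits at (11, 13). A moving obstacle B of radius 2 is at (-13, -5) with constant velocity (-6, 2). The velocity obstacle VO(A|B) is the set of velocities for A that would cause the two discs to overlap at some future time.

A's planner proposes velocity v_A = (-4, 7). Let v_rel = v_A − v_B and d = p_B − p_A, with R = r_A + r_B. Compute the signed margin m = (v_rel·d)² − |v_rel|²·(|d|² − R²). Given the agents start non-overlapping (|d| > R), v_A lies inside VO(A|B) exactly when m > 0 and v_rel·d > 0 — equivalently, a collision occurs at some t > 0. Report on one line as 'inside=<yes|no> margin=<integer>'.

d = (-24, -18),  |d|² = 900;  R = 3+2 = 5,  c = 900−5² = 875
v_rel = (2, 5),  |v_rel|² = 29;  v_rel·d = (2)·(-24) + (5)·(-18) = -138
29·t² + 276·t + 875 = 0  ⇒  m = (-138)² − 29·875 = -6331
m = -6331 < 0,  v_rel·d = -138 < 0  ⇒  outside

inside=no margin=-6331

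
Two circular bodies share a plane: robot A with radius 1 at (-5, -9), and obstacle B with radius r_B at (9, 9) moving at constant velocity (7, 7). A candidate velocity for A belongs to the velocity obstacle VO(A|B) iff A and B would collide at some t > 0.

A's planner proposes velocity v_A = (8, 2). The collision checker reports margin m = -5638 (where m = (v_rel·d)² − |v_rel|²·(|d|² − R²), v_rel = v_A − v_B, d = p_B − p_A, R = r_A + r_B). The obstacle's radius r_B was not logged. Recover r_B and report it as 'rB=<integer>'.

m = -5638
d = (14, 18);  v_rel = (1, -5),  |v_rel|² = 26
v_rel×d = (1)·(18) − (-5)·(14) = 88
since m = R²·26 − 88²:  R² = (7744 + -5638) / 26 = 81
R = √81 = 9  ⇒  r_B = 9 − 1 = 8

rB=8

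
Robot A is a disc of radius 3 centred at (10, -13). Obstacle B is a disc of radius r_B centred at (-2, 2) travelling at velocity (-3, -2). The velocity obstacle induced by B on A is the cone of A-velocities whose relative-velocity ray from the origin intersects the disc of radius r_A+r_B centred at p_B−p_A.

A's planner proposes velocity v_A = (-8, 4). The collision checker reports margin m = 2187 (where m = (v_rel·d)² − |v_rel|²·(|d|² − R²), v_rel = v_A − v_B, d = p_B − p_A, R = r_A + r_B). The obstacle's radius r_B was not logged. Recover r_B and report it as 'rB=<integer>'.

m = 2187
d = (-12, 15);  v_rel = (-5, 6),  |v_rel|² = 61
v_rel×d = (-5)·(15) − (6)·(-12) = -3
since m = R²·61 − (-3)²:  R² = (9 + 2187) / 61 = 36
R = √36 = 6  ⇒  r_B = 6 − 3 = 3

rB=3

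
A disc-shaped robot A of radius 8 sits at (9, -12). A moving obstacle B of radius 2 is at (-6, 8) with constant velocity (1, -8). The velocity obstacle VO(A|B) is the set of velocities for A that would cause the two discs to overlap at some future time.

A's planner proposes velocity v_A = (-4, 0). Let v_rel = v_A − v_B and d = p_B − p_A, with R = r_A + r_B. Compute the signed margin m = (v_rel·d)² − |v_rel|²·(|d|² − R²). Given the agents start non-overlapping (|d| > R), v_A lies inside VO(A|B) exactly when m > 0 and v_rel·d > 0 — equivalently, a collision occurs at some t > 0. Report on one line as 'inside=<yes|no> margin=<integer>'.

d = (-15, 20),  |d|² = 625;  R = 8+2 = 10,  c = 625−10² = 525
v_rel = (-5, 8),  |v_rel|² = 89;  v_rel·d = (-5)·(-15) + (8)·(20) = 235
89·t² − 470·t + 525 = 0  ⇒  m = 235² − 89·525 = 8500
m = 8500 > 0,  v_rel·d = 235 > 0  ⇒  inside

inside=yes margin=8500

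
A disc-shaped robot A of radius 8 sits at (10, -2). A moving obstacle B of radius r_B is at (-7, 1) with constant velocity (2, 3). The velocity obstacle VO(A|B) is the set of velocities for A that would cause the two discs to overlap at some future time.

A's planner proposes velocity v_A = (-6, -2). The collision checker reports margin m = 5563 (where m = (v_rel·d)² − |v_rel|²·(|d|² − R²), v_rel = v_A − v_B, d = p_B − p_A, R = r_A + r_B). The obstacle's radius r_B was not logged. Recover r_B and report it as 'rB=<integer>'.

m = 5563
d = (-17, 3);  v_rel = (-8, -5),  |v_rel|² = 89
v_rel×d = (-8)·(3) − (-5)·(-17) = -109
since m = R²·89 − (-109)²:  R² = (11881 + 5563) / 89 = 196
R = √196 = 14  ⇒  r_B = 14 − 8 = 6

rB=6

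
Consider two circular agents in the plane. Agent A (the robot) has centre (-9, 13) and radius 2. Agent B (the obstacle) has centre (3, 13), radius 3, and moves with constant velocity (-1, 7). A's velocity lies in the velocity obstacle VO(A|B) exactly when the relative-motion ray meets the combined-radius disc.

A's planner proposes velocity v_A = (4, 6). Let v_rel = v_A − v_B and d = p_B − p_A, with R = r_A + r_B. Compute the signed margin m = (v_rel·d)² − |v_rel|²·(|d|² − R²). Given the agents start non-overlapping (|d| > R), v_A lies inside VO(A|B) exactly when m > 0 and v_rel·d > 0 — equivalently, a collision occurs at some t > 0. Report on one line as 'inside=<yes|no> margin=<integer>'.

d = (12, 0),  |d|² = 144;  R = 2+3 = 5,  c = 144−5² = 119
v_rel = (5, -1),  |v_rel|² = 26;  v_rel·d = (5)·(12) + (-1)·(0) = 60
26·t² − 120·t + 119 = 0  ⇒  m = 60² − 26·119 = 506
m = 506 > 0,  v_rel·d = 60 > 0  ⇒  inside

inside=yes margin=506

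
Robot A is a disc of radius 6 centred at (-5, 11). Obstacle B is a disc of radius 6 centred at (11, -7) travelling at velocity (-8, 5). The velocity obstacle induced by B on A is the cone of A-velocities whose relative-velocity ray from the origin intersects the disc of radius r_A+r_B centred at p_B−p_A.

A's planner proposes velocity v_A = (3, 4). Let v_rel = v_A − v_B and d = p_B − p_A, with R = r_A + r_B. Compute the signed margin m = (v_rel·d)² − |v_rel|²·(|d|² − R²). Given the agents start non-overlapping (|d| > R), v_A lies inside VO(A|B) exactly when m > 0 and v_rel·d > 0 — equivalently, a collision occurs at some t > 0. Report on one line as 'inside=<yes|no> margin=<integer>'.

d = (16, -18),  |d|² = 580;  R = 6+6 = 12,  c = 580−12² = 436
v_rel = (11, -1),  |v_rel|² = 122;  v_rel·d = (11)·(16) + (-1)·(-18) = 194
122·t² − 388·t + 436 = 0  ⇒  m = 194² − 122·436 = -15556
m = -15556 < 0,  v_rel·d = 194 > 0  ⇒  outside

inside=no margin=-15556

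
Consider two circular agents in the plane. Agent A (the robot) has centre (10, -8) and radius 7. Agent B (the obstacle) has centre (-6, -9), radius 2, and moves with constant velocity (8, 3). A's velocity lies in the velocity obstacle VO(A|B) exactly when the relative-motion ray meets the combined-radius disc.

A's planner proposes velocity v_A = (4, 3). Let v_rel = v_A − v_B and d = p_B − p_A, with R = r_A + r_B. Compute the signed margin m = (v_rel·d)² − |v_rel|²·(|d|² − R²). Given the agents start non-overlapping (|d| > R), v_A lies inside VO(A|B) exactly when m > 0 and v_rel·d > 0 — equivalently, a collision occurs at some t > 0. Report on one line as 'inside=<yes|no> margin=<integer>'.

d = (-16, -1),  |d|² = 257;  R = 7+2 = 9,  c = 257−9² = 176
v_rel = (-4, 0),  |v_rel|² = 16;  v_rel·d = (-4)·(-16) + (0)·(-1) = 64
16·t² − 128·t + 176 = 0  ⇒  m = 64² − 16·176 = 1280
m = 1280 > 0,  v_rel·d = 64 > 0  ⇒  inside

inside=yes margin=1280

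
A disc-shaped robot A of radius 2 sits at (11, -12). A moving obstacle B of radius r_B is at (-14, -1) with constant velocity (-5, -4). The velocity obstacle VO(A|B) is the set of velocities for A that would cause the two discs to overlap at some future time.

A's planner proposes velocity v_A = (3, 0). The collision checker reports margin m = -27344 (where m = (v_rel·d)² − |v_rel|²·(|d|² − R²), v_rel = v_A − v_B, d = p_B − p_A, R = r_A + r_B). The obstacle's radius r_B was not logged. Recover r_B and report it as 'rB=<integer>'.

m = -27344
d = (-25, 11);  v_rel = (8, 4),  |v_rel|² = 80
v_rel×d = (8)·(11) − (4)·(-25) = 188
since m = R²·80 − 188²:  R² = (35344 + -27344) / 80 = 100
R = √100 = 10  ⇒  r_B = 10 − 2 = 8

rB=8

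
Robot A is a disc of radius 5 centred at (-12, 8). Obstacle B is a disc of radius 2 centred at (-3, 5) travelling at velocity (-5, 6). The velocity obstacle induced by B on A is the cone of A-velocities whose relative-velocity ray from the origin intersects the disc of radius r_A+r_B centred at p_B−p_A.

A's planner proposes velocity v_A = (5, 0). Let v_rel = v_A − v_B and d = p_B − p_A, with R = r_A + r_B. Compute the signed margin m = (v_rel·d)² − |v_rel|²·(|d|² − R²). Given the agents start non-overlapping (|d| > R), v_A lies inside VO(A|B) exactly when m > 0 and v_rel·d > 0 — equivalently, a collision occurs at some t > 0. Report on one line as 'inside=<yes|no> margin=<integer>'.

d = (9, -3),  |d|² = 90;  R = 5+2 = 7,  c = 90−7² = 41
v_rel = (10, -6),  |v_rel|² = 136;  v_rel·d = (10)·(9) + (-6)·(-3) = 108
136·t² − 216·t + 41 = 0  ⇒  m = 108² − 136·41 = 6088
m = 6088 > 0,  v_rel·d = 108 > 0  ⇒  inside

inside=yes margin=6088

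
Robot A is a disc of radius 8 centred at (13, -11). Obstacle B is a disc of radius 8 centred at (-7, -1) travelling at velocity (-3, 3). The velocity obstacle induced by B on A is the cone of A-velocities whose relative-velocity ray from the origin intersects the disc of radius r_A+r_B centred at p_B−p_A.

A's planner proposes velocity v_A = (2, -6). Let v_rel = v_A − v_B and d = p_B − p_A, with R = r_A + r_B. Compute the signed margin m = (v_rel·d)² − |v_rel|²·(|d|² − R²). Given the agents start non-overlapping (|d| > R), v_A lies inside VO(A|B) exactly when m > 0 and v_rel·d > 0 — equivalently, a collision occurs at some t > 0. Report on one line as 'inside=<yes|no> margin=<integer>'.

d = (-20, 10),  |d|² = 500;  R = 8+8 = 16,  c = 500−16² = 244
v_rel = (5, -9),  |v_rel|² = 106;  v_rel·d = (5)·(-20) + (-9)·(10) = -190
106·t² + 380·t + 244 = 0  ⇒  m = (-190)² − 106·244 = 10236
m = 10236 > 0,  v_rel·d = -190 < 0  ⇒  outside

inside=no margin=10236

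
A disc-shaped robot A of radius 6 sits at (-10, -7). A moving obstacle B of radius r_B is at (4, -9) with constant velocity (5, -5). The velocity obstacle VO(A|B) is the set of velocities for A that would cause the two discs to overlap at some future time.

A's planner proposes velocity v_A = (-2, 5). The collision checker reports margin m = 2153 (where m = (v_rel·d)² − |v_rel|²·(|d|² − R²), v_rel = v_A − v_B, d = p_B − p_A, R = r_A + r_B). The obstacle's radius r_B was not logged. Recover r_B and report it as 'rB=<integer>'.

m = 2153
d = (14, -2);  v_rel = (-7, 10),  |v_rel|² = 149
v_rel×d = (-7)·(-2) − (10)·(14) = -126
since m = R²·149 − (-126)²:  R² = (15876 + 2153) / 149 = 121
R = √121 = 11  ⇒  r_B = 11 − 6 = 5

rB=5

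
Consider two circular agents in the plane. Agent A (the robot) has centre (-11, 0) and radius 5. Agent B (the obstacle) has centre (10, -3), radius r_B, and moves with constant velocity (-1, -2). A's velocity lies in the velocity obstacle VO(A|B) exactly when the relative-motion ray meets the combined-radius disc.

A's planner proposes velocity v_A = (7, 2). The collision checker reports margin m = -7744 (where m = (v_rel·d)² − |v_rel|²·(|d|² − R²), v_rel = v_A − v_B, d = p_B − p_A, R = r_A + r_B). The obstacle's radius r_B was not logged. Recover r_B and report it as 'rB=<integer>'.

m = -7744
d = (21, -3);  v_rel = (8, 4),  |v_rel|² = 80
v_rel×d = (8)·(-3) − (4)·(21) = -108
since m = R²·80 − (-108)²:  R² = (11664 + -7744) / 80 = 49
R = √49 = 7  ⇒  r_B = 7 − 5 = 2

rB=2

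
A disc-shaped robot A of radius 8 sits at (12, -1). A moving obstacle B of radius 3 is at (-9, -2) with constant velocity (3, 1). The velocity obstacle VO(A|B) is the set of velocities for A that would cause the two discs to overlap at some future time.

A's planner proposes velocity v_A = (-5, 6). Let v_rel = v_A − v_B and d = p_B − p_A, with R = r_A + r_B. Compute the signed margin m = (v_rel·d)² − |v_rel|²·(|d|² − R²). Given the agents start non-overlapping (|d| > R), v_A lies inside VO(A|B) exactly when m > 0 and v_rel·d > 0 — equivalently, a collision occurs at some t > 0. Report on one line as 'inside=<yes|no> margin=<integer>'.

d = (-21, -1),  |d|² = 442;  R = 8+3 = 11,  c = 442−11² = 321
v_rel = (-8, 5),  |v_rel|² = 89;  v_rel·d = (-8)·(-21) + (5)·(-1) = 163
89·t² − 326·t + 321 = 0  ⇒  m = 163² − 89·321 = -2000
m = -2000 < 0,  v_rel·d = 163 > 0  ⇒  outside

inside=no margin=-2000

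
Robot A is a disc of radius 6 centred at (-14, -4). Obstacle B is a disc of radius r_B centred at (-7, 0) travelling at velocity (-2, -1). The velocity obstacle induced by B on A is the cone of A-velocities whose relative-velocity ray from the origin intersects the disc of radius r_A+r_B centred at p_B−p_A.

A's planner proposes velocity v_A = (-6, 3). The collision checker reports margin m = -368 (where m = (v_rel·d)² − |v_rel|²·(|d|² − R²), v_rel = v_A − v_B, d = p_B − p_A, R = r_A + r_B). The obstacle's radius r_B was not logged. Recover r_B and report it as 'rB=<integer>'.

m = -368
d = (7, 4);  v_rel = (-4, 4),  |v_rel|² = 32
v_rel×d = (-4)·(4) − (4)·(7) = -44
since m = R²·32 − (-44)²:  R² = (1936 + -368) / 32 = 49
R = √49 = 7  ⇒  r_B = 7 − 6 = 1

rB=1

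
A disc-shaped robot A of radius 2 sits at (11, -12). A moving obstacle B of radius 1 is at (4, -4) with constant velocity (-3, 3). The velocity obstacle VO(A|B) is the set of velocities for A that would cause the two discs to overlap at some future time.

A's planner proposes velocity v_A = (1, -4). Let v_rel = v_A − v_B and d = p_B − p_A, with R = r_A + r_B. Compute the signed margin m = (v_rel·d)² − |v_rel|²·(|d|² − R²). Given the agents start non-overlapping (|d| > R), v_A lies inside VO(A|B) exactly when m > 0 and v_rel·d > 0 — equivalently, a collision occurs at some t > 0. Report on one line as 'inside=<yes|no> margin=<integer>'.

d = (-7, 8),  |d|² = 113;  R = 2+1 = 3,  c = 113−3² = 104
v_rel = (4, -7),  |v_rel|² = 65;  v_rel·d = (4)·(-7) + (-7)·(8) = -84
65·t² + 168·t + 104 = 0  ⇒  m = (-84)² − 65·104 = 296
m = 296 > 0,  v_rel·d = -84 < 0  ⇒  outside

inside=no margin=296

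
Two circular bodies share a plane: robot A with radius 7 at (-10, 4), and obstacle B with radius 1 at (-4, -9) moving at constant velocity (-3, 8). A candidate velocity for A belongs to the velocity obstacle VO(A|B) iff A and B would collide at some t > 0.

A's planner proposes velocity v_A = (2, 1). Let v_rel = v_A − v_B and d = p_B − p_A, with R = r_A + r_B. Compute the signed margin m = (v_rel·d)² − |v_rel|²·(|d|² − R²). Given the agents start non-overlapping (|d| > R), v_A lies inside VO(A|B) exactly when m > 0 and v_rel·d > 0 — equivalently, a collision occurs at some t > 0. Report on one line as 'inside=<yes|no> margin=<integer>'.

d = (6, -13),  |d|² = 205;  R = 7+1 = 8,  c = 205−8² = 141
v_rel = (5, -7),  |v_rel|² = 74;  v_rel·d = (5)·(6) + (-7)·(-13) = 121
74·t² − 242·t + 141 = 0  ⇒  m = 121² − 74·141 = 4207
m = 4207 > 0,  v_rel·d = 121 > 0  ⇒  inside

inside=yes margin=4207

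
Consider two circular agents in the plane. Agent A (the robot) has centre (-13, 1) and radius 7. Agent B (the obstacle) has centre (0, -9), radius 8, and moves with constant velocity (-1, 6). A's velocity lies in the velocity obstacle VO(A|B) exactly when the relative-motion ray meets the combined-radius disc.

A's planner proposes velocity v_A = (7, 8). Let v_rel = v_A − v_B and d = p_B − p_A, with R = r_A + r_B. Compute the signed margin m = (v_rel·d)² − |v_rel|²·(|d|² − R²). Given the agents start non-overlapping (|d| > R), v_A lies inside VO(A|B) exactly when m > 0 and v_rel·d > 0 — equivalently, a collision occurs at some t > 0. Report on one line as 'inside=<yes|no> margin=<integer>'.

d = (13, -10),  |d|² = 269;  R = 7+8 = 15,  c = 269−15² = 44
v_rel = (8, 2),  |v_rel|² = 68;  v_rel·d = (8)·(13) + (2)·(-10) = 84
68·t² − 168·t + 44 = 0  ⇒  m = 84² − 68·44 = 4064
m = 4064 > 0,  v_rel·d = 84 > 0  ⇒  inside

inside=yes margin=4064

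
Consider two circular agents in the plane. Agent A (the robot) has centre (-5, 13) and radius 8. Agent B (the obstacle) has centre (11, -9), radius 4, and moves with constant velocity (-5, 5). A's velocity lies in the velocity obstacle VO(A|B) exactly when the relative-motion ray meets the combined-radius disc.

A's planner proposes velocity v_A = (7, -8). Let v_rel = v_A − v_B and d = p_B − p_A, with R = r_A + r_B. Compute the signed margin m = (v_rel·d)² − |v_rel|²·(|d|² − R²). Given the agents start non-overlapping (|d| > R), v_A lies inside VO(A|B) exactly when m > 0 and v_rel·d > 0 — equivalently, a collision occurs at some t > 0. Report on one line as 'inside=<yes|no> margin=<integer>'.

d = (16, -22),  |d|² = 740;  R = 8+4 = 12,  c = 740−12² = 596
v_rel = (12, -13),  |v_rel|² = 313;  v_rel·d = (12)·(16) + (-13)·(-22) = 478
313·t² − 956·t + 596 = 0  ⇒  m = 478² − 313·596 = 41936
m = 41936 > 0,  v_rel·d = 478 > 0  ⇒  inside

inside=yes margin=41936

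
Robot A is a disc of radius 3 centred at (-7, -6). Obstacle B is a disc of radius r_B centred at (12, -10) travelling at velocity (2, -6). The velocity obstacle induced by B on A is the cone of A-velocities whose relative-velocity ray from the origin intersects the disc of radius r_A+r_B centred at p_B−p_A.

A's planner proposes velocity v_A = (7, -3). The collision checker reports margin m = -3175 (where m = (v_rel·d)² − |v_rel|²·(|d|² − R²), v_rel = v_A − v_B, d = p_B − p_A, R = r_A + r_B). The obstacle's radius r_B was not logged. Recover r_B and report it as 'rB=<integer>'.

m = -3175
d = (19, -4);  v_rel = (5, 3),  |v_rel|² = 34
v_rel×d = (5)·(-4) − (3)·(19) = -77
since m = R²·34 − (-77)²:  R² = (5929 + -3175) / 34 = 81
R = √81 = 9  ⇒  r_B = 9 − 3 = 6

rB=6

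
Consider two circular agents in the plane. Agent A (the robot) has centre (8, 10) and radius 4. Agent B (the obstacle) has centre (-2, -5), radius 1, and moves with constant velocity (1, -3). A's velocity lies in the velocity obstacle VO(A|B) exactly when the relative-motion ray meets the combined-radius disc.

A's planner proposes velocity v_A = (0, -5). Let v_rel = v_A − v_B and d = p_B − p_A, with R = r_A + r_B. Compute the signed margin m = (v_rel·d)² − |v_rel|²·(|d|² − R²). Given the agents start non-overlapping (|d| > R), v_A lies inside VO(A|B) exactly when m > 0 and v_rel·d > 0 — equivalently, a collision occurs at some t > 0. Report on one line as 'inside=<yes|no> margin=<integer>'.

d = (-10, -15),  |d|² = 325;  R = 4+1 = 5,  c = 325−5² = 300
v_rel = (-1, -2),  |v_rel|² = 5;  v_rel·d = (-1)·(-10) + (-2)·(-15) = 40
5·t² − 80·t + 300 = 0  ⇒  m = 40² − 5·300 = 100
m = 100 > 0,  v_rel·d = 40 > 0  ⇒  inside

inside=yes margin=100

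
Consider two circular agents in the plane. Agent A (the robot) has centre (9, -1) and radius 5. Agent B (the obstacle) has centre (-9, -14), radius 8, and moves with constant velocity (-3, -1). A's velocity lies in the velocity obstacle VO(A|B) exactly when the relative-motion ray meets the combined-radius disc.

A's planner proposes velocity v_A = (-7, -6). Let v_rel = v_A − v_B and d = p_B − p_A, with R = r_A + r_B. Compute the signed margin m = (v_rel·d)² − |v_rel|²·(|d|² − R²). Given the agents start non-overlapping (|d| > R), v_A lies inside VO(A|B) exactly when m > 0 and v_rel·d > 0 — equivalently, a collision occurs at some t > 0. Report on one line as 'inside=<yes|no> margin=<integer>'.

d = (-18, -13),  |d|² = 493;  R = 5+8 = 13,  c = 493−13² = 324
v_rel = (-4, -5),  |v_rel|² = 41;  v_rel·d = (-4)·(-18) + (-5)·(-13) = 137
41·t² − 274·t + 324 = 0  ⇒  m = 137² − 41·324 = 5485
m = 5485 > 0,  v_rel·d = 137 > 0  ⇒  inside

inside=yes margin=5485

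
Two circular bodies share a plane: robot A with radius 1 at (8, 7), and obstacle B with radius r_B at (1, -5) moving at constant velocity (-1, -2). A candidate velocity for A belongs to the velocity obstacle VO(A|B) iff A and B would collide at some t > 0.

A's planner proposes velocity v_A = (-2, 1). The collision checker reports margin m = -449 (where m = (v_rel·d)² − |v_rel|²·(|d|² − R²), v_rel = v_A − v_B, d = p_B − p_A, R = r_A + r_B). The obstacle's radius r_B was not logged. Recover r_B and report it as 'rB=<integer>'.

m = -449
d = (-7, -12);  v_rel = (-1, 3),  |v_rel|² = 10
v_rel×d = (-1)·(-12) − (3)·(-7) = 33
since m = R²·10 − 33²:  R² = (1089 + -449) / 10 = 64
R = √64 = 8  ⇒  r_B = 8 − 1 = 7

rB=7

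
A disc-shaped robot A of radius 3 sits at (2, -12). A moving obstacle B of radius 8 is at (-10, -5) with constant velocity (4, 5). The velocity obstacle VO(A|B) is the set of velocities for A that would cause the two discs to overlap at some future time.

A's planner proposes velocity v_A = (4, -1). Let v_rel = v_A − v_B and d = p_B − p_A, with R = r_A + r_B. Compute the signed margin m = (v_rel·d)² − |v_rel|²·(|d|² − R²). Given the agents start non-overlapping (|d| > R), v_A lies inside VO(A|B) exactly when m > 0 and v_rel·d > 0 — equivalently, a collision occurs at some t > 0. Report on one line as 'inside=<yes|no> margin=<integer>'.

d = (-12, 7),  |d|² = 193;  R = 3+8 = 11,  c = 193−11² = 72
v_rel = (0, -6),  |v_rel|² = 36;  v_rel·d = (0)·(-12) + (-6)·(7) = -42
36·t² + 84·t + 72 = 0  ⇒  m = (-42)² − 36·72 = -828
m = -828 < 0,  v_rel·d = -42 < 0  ⇒  outside

inside=no margin=-828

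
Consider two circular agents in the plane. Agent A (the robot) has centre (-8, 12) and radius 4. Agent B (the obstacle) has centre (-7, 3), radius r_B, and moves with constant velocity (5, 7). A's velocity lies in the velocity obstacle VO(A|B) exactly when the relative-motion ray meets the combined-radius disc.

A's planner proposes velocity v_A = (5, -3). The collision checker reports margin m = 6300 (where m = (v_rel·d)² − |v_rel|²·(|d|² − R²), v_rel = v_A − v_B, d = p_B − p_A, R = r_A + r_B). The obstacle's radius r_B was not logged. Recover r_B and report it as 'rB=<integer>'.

m = 6300
d = (1, -9);  v_rel = (0, -10),  |v_rel|² = 100
v_rel×d = (0)·(-9) − (-10)·(1) = 10
since m = R²·100 − 10²:  R² = (100 + 6300) / 100 = 64
R = √64 = 8  ⇒  r_B = 8 − 4 = 4

rB=4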